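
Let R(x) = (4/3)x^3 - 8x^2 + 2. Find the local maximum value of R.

2

Critical points: R'(x) = 4x^2 - 16x vanishes at x = 0, 4.
R''(x) = 8x - 16. R''(0) = -16 < 0 ⇒ local maximum; R''(4) = 16 > 0 ⇒ local minimum.
The local maximum is R(0) = 2.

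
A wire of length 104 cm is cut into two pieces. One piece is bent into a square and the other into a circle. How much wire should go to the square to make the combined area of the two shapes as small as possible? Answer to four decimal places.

58.2503

Let x be the length used for the square. Square side x/4; circle radius (104−x)/(2π).
A(x) = (x/4)² + π·((104−x)/(2π))² = x²/16 + (104−x)²/(4π) for 0 ≤ x ≤ 104. A'(x) = x/8 − (104−x)/(2π) = 0 gives x = 4·104/(π+4) ≈ 58.2503.
A'' = 1/8 + 1/(2π) > 0, so this gives the minimum combined area; x ≈ 58.2503 cm to the square.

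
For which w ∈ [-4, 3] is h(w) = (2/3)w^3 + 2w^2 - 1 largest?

3

h'(w) = 2w^2 + 4w, which vanishes at w = -2 and w = 0.
Candidates: h(-4) = -35/3, h(-2) = 5/3, h(0) = -1, h(3) = 35.
The maximum over the interval is 35, attained at w = 3.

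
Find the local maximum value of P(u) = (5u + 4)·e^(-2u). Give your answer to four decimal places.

4.5553

P'(u) = 5·e^(-2u) + (5u + 4)·(-2)·e^(-2u) = (-10u - 3)·e^(-2u). Since e^(-2u) > 0, the only critical point is u = -3/10.
P''(-3/10) has the same sign as -10 < 0, so this is a local maximum.
P(-3/10) = (5/2)·e^(3/5) ≈ 4.5553.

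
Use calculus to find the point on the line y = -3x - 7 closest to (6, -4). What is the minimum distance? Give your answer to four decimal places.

Minimize D(x)^2 = (x - 6)^2 + (-3x - 3)^2.
d/dx[D^2] = 2(x - 6) + 2·(-3)·(-3x - 3) = 0 ⇒ x = -3/10.
Then y = -61/10 and the distance is √(441/10) ≈ 6.6408.

6.6408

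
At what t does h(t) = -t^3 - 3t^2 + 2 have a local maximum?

0

h'(t) = -3t^2 - 6t = 0 at t = -2, 0.
Since h''(t) = -6t - 6, we get h''(-2) = 6 > 0 ⇒ local minimum; h''(0) = -6 < 0 ⇒ local maximum.
The local maximum is h(0) = 2.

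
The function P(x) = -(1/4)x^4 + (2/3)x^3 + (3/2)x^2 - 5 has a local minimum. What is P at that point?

-5

Critical points: P'(x) = -x^3 + 2x^2 + 3x vanishes at x = -1, 0, 3.
P''(x) = -3x^2 + 4x + 3. P''(-1) = -4 < 0 ⇒ local maximum; P''(0) = 3 > 0 ⇒ local minimum; P''(3) = -12 < 0 ⇒ local maximum.
Thus P has its local minimum at x = 0, with value -5.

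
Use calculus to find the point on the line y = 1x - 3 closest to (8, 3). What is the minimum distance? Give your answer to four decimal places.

1.4142

Minimize D(x)^2 = (x - 8)^2 + (x - 6)^2.
d/dx[D^2] = 2(x - 8) + 2·1·(x - 6) = 0 ⇒ x = 7.
Then y = 4 and the distance is √(2) ≈ 1.4142.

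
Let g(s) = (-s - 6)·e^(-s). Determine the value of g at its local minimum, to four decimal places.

-148.4132

Differentiating with the product rule gives g'(s) = (s + 5)·e^(-s). Since e^(-s) > 0, the only critical point is s = -5.
g''(-5) has the same sign as 1 > 0, so this is a local minimum.
g(-5) = (-1)·e^(5) ≈ -148.4132.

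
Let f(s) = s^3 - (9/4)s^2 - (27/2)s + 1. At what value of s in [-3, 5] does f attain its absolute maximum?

Differentiating, f'(s) = 3s^2 - (9/2)s - 27/2; which vanishes at s = -3/2 and s = 3.
Evaluating at the critical points and endpoints: f(-3) = -23/4, f(-3/2) = 205/16, f(3) = -131/4, f(5) = 9/4.
Hence the absolute maximum is 205/16 at s = -3/2.

-3/2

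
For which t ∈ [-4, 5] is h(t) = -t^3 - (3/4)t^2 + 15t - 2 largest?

2

Differentiating, h'(t) = -3t^2 - (3/2)t + 15; which vanishes at t = -5/2 and t = 2.
Evaluating at the critical points and endpoints: h(-4) = -10; h(-5/2) = -457/16; h(2) = 17; h(5) = -283/4.
Hence the absolute maximum is 17 at t = 2.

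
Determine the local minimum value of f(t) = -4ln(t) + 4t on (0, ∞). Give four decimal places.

f'(t) = -4/t + 4 = 0 gives t = 1.
f''(t) = 4/t², which is positive for t > 0, so this is a local minimum.
f(1) = -4·ln(1) + 4 ≈ 4.0000.

4.0000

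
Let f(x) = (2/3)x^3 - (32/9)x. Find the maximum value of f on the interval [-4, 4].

256/9

f'(x) = 2x^2 - 32/9, which vanishes at x = -4/3 and x = 4/3.
Compare values at every candidate in [-4, 4]: f(-4) = -256/9, f(-4/3) = 256/81, f(4/3) = -256/81, f(4) = 256/9.
The maximum over the interval is 256/9, attained at x = 4.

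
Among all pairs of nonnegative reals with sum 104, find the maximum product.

2704

With x + y = 104, the product is P(x) = x(104 − x).
P'(x) = 104 − 2x = 0 gives x = 52; P'' = −2 < 0, so this is the maximum.
P = 52·52 = 2704.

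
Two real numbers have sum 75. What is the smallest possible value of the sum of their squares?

5625/2

With a + b = 75, a^2 + b^2 = a^2 + (75 − a)^2.
The derivative 2a − 2(75 − a) = 4a − 150 vanishes at a = 75/2; second derivative 4 > 0, a minimum.
The minimum is 2·(75/2)^2 = 5625/2.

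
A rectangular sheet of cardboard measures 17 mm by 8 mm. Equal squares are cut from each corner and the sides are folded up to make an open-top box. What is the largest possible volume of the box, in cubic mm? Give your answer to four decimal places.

106.3559

With cut size x, the volume is V(x) = x(17 − 2x)(8 − 2x) for 0 < x < 4.
V'(x) = 12x^2 − 100x + 136. Setting V'(x) = 0 gives x ≈ 1.7115 (the root in (0, 4)).
V''(x) = 24x − 100 is negative there, so this is the maximum; V ≈ 106.3559.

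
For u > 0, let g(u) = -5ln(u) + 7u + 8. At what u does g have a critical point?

g'(u) = -5/u + 7 = 0 gives u = 5/7.
g''(u) = 5/u², which is positive for u > 0, so this is a local minimum.
g(5/7) = -5·ln(5/7) + 5 + 8 ≈ 14.6824.

5/7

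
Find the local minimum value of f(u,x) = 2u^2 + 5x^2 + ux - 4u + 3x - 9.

-461/39

∂f/∂u = 4u + x - 4 = 0 and ∂f/∂x = u + 10x + 3 = 0, so (u, x) = (43/39, -16/39).
The Hessian has f_{uu} = 4, f_{xx} = 10, f_{ux} = 1, giving D = 39 > 0 with f_{uu} > 0, so the point is a local minimum.
f(43/39, -16/39) = -461/39.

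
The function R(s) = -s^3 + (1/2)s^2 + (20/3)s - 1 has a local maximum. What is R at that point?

Critical points: R'(s) = -3s^2 + s + 20/3 vanishes at s = -4/3, 5/3.
R''(s) = -6s + 1. R''(-4/3) = 9 > 0 ⇒ local minimum; R''(5/3) = -9 < 0 ⇒ local maximum.
So the local maximum value is R(5/3) = 371/54.

371/54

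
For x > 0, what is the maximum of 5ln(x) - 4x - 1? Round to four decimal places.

-4.8843

h'(x) = 5/x − 4 = 0 gives x = 5/4.
h''(x) = -5/x², which is negative for x > 0, so this is a local maximum.
h(5/4) = 5·ln(5/4) - 5 - 1 ≈ -4.8843.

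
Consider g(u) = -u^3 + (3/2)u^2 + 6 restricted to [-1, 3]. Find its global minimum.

g'(u) = -3u^2 + 3u, which vanishes at u = 0 and u = 1.
Compare values at every candidate in [-1, 3]: g(-1) = 17/2,  g(0) = 6,  g(1) = 13/2,  g(3) = -15/2.
So the minimum is g(3) = -15/2.

-15/2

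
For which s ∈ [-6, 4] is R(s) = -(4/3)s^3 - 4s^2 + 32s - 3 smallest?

Differentiating, R'(s) = -4s^2 - 8s + 32; which vanishes at s = -4 and s = 2.
Candidates: R(-6) = -51; R(-4) = -329/3; R(2) = 103/3; R(4) = -73/3.
The minimum over the interval is -329/3, attained at s = -4.

-4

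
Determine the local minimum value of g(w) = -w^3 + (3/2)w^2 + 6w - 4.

-15/2

g'(w) = -3w^2 + 3w + 6. Setting g'(w) = 0 gives w ∈ {-1, 2}.
g''(w) = -6w + 3. g''(-1) = 9 > 0 ⇒ local minimum; g''(2) = -9 < 0 ⇒ local maximum.
So the local minimum value is g(-1) = -15/2.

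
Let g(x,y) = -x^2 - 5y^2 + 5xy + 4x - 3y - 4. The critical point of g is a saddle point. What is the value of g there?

∂g/∂x = -2x + 5y + 4 = 0 and ∂g/∂y = 5x - 10y - 3 = 0, so (x, y) = (-5, -14/5).
The Hessian has g_{xx} = -2, g_{yy} = -10, g_{xy} = 5, giving D = -5 < 0, so the point is a saddle point.
g(-5, -14/5) = -49/5.

-49/5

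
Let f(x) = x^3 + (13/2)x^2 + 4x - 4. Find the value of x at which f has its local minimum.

-1/3

f'(x) = 3x^2 + 13x + 4 = 0 at x = -4, -1/3.
Since f''(x) = 6x + 13, we get f''(-4) = -11 < 0 ⇒ local maximum; f''(-1/3) = 11 > 0 ⇒ local minimum.
So the local minimum value is f(-1/3) = -251/54.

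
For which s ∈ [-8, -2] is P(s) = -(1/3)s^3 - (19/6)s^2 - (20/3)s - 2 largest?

P'(s) = -s^2 - (19/3)s - 20/3, whose only zero in [-8, -2] is s = -5.
Compare values at every candidate in [-8, -2]: P(-8) = 58/3,  P(-5) = -37/6,  P(-2) = 4/3.
The maximum over the interval is 58/3, attained at s = -8.

-8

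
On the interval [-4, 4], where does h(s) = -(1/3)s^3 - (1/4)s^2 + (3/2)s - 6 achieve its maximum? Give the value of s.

-4

The derivative is -s^2 - (1/2)s + 3/2, which vanishes at s = -3/2 and s = 1.
Compare values at every candidate in [-4, 4]: h(-4) = 16/3; h(-3/2) = -123/16; h(1) = -61/12; h(4) = -76/3.
Hence the absolute maximum is 16/3 at s = -4.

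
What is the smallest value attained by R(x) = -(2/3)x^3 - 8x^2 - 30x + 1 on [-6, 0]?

1

R'(x) = -2x^2 - 16x - 30, which vanishes at x = -5 and x = -3.
Compare values at every candidate in [-6, 0]: R(-6) = 37, R(-5) = 103/3, R(-3) = 37, R(0) = 1.
The minimum over the interval is 1, attained at x = 0.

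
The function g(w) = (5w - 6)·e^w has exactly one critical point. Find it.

By the product rule, g'(w) = (5w - 1)·e^w. Since e^w > 0, the only critical point is w = 1/5.
g''(1/5) has the same sign as 5 > 0, so this is a local minimum.
g(1/5) = (-5)·e^(1/5) ≈ -6.1070.

1/5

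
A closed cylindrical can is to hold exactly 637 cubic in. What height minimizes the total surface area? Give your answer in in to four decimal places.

With radius r and height h, πr²h = 637 so h = 637/(πr²), and S(r) = 2πr² + 2πrh = 2πr² + 2·637/r.
S'(r) = 4πr − 2·637/r² = 0 ⇒ r³ = 637/(2π), so r ≈ 4.6629 and h = 2r ≈ 9.3257.
S''(r) = 4π + 4·637/r³ > 0, so this is the minimum; S ≈ 409.8335.

9.3257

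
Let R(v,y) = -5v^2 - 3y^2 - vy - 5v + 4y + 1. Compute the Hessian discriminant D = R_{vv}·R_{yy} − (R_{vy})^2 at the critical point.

59

∂R/∂v = -10v - y - 5 = 0 and ∂R/∂y = -v - 6y + 4 = 0, so (v, y) = (-34/59, 45/59).
The Hessian has R_{vv} = -10, R_{yy} = -6, R_{vy} = -1, giving D = 59 > 0 with R_{vv} < 0, so the point is a local maximum.
D = (-10)·(-6) − (-1)^2 = 59.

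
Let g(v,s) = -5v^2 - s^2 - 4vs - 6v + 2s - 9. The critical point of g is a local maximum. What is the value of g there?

∂g/∂v = -10v - 4s - 6 = 0 and ∂g/∂s = -4v - 2s + 2 = 0, so (v, s) = (-5, 11).
The Hessian has g_{vv} = -10, g_{ss} = -2, g_{vs} = -4, giving D = 4 > 0 with g_{vv} < 0, so the point is a local maximum.
g(-5, 11) = 17.

17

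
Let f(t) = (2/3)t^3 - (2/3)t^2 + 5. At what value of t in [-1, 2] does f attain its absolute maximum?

f'(t) = 2t^2 - (4/3)t, which vanishes at t = 0 and t = 2/3.
Evaluating at the critical points and endpoints: f(-1) = 11/3, f(0) = 5, f(2/3) = 397/81, f(2) = 23/3.
The maximum over the interval is 23/3, attained at t = 2.

2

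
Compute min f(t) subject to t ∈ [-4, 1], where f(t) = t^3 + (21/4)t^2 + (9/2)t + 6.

79/16

f'(t) = 3t^2 + (21/2)t + 9/2, which vanishes at t = -3 and t = -1/2.
Candidates: f(-4) = 8,  f(-3) = 51/4,  f(-1/2) = 79/16,  f(1) = 67/4.
Hence the absolute minimum is 79/16 at t = -1/2.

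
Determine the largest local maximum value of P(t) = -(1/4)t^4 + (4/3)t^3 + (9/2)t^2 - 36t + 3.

Critical points: P'(t) = -t^3 + 4t^2 + 9t - 36 vanishes at t = -3, 3, 4.
Second-derivative test with P''(t) = -3t^2 + 8t + 9: P''(-3) = -42 < 0 ⇒ local maximum; P''(3) = 6 > 0 ⇒ local minimum; P''(4) = -7 < 0 ⇒ local maximum.
Thus P has its largest local maximum at t = -3, with value 381/4.

381/4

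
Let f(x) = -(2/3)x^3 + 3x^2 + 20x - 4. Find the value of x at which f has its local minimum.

Critical points: f'(x) = -2x^2 + 6x + 20 vanishes at x = -2, 5.
Second-derivative test with f''(x) = -4x + 6: f''(-2) = 14 > 0 ⇒ local minimum; f''(5) = -14 < 0 ⇒ local maximum.
The local minimum is f(-2) = -80/3.

-2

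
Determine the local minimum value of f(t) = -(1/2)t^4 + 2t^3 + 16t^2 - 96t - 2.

-265/2

f'(t) = -2t^3 + 6t^2 + 32t - 96. Setting f'(t) = 0 gives t ∈ {-4, 3, 4}.
Since f''(t) = -6t^2 + 12t + 32, we get f''(-4) = -112 < 0 ⇒ local maximum; f''(3) = 14 > 0 ⇒ local minimum; f''(4) = -16 < 0 ⇒ local maximum.
The local minimum is f(3) = -265/2.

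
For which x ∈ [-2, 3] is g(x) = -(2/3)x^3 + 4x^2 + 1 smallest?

g'(x) = -2x^2 + 8x, whose only zero in [-2, 3] is x = 0.
Compare values at every candidate in [-2, 3]: g(-2) = 67/3, g(0) = 1, g(3) = 19.
Hence the absolute minimum is 1 at x = 0.

0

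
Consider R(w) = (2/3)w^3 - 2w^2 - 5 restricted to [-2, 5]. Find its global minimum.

The derivative is 2w^2 - 4w, which vanishes at w = 0 and w = 2.
Evaluating at the critical points and endpoints: R(-2) = -55/3, R(0) = -5, R(2) = -23/3, R(5) = 85/3.
So the minimum is R(-2) = -55/3.

-55/3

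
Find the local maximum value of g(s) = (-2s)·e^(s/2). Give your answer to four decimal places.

By the product rule, g'(s) = (-s - 2)·e^(s/2). Since e^(s/2) > 0, the only critical point is s = -2.
g''(-2) has the same sign as -1 < 0, so this is a local maximum.
g(-2) = (4)·e^(-1) ≈ 1.4715.

1.4715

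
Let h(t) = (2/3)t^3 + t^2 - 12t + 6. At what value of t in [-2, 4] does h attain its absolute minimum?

2

h'(t) = 2t^2 + 2t - 12, whose only zero in [-2, 4] is t = 2.
Evaluating at the critical points and endpoints: h(-2) = 86/3,  h(2) = -26/3,  h(4) = 50/3.
So the minimum is h(2) = -26/3.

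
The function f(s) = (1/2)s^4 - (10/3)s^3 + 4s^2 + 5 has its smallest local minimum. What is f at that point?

-49/3

Critical points: f'(s) = 2s^3 - 10s^2 + 8s vanishes at s = 0, 1, 4.
f''(s) = 6s^2 - 20s + 8. f''(0) = 8 > 0 ⇒ local minimum; f''(1) = -6 < 0 ⇒ local maximum; f''(4) = 24 > 0 ⇒ local minimum.
The smallest local minimum is f(4) = -49/3.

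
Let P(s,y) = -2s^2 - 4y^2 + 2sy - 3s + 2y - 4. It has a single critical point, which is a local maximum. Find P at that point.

∂P/∂s = -4s + 2y - 3 = 0 and ∂P/∂y = 2s - 8y + 2 = 0, so (s, y) = (-5/7, 1/14).
The Hessian has P_{ss} = -4, P_{yy} = -8, P_{sy} = 2, giving D = 28 > 0 with P_{ss} < 0, so the point is a local maximum.
P(-5/7, 1/14) = -20/7.

-20/7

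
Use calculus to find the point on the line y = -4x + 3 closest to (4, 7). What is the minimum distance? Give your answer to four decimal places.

4.8507

Minimize D(x)^2 = (x - 4)^2 + (-4x - 4)^2.
d/dx[D^2] = 2(x - 4) + 2·(-4)·(-4x - 4) = 0 ⇒ x = -12/17.
Then y = 99/17 and the distance is √(400/17) ≈ 4.8507.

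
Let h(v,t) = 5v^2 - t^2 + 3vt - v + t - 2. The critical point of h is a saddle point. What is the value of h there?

∂h/∂v = 10v + 3t - 1 = 0 and ∂h/∂t = 3v - 2t + 1 = 0, so (v, t) = (-1/29, 13/29).
The Hessian has h_{vv} = 10, h_{tt} = -2, h_{vt} = 3, giving D = -29 < 0, so the point is a saddle point.
h(-1/29, 13/29) = -51/29.

-51/29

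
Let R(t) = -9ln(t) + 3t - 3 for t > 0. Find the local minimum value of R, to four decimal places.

-3.8875

R'(t) = -9/t + 3 = 0 gives t = 3.
R''(t) = 9/t², which is positive for t > 0, so this is a local minimum.
R(3) = -9·ln(3) + 9 - 3 ≈ -3.8875.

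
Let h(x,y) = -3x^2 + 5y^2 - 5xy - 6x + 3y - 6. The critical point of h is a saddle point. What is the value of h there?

-447/85

∂h/∂x = -6x - 5y - 6 = 0 and ∂h/∂y = -5x + 10y + 3 = 0, so (x, y) = (-9/17, -48/85).
The Hessian has h_{xx} = -6, h_{yy} = 10, h_{xy} = -5, giving D = -85 < 0, so the point is a saddle point.
h(-9/17, -48/85) = -447/85.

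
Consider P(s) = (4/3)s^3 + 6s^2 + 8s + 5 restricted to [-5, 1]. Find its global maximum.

61/3

Differentiating, P'(s) = 4s^2 + 12s + 8; which vanishes at s = -2 and s = -1.
Evaluating at the critical points and endpoints: P(-5) = -155/3; P(-2) = 7/3; P(-1) = 5/3; P(1) = 61/3.
The maximum over the interval is 61/3, attained at s = 1.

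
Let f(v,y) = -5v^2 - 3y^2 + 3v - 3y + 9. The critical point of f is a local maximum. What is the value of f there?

51/5

∂f/∂v = -10v + 3 = 0 and ∂f/∂y = -6y - 3 = 0, so (v, y) = (3/10, -1/2).
The Hessian has f_{vv} = -10, f_{yy} = -6, f_{vy} = 0, giving D = 60 > 0 with f_{vv} < 0, so the point is a local maximum.
f(3/10, -1/2) = 51/5.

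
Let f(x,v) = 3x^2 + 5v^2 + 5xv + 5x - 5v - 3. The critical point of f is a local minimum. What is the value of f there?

∂f/∂x = 6x + 5v + 5 = 0 and ∂f/∂v = 5x + 10v - 5 = 0, so (x, v) = (-15/7, 11/7).
The Hessian has f_{xx} = 6, f_{vv} = 10, f_{xv} = 5, giving D = 35 > 0 with f_{xx} > 0, so the point is a local minimum.
f(-15/7, 11/7) = -86/7.

-86/7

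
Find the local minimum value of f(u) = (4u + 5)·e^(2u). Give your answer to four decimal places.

-0.0604

By the product rule, f'(u) = (8u + 14)·e^(2u). Since e^(2u) > 0, the only critical point is u = -7/4.
f''(-7/4) has the same sign as 8 > 0, so this is a local minimum.
f(-7/4) = (-2)·e^(-7/2) ≈ -0.0604.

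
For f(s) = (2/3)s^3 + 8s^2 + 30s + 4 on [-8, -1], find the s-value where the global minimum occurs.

The derivative is 2s^2 + 16s + 30, which vanishes at s = -5 and s = -3.
Evaluating at the critical points and endpoints: f(-8) = -196/3; f(-5) = -88/3; f(-3) = -32; f(-1) = -56/3.
The minimum over the interval is -196/3, attained at s = -8.

-8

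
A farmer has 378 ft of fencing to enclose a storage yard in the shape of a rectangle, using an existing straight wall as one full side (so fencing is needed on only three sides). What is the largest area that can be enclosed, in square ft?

35721/2

Let the sides perpendicular to the wall have length x and the parallel side y, so 2x + y = 378 and the area is A = xy = x(378 − 2x).
A'(x) = 378 − 4x = 0 gives x = 189/2, and A''(x) = −4 < 0 confirms a maximum.
Then y = 378 − 2·189/2 = 189 and A = 35721/2.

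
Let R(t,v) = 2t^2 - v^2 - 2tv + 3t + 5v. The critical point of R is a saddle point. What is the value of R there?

∂R/∂t = 4t - 2v + 3 = 0 and ∂R/∂v = -2t - 2v + 5 = 0, so (t, v) = (1/3, 13/6).
The Hessian has R_{tt} = 4, R_{vv} = -2, R_{tv} = -2, giving D = -12 < 0, so the point is a saddle point.
R(1/3, 13/6) = 71/12.

71/12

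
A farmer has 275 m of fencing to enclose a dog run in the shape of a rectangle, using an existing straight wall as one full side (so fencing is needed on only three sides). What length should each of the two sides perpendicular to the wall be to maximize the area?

Let the sides perpendicular to the wall have length x and the parallel side y, so 2x + y = 275 and the area is A = xy = x(275 − 2x).
A'(x) = 275 − 4x = 0 gives x = 275/4, and A''(x) = −4 < 0 confirms a maximum.
Then y = 275 − 2·275/4 = 275/2 and A = 75625/8.

275/4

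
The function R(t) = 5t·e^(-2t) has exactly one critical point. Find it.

R'(t) = 5·e^(-2t) + (5t)·(-2)·e^(-2t) = (-10t + 5)·e^(-2t). Since e^(-2t) > 0, the only critical point is t = 1/2.
R''(1/2) has the same sign as -10 < 0, so this is a local maximum.
R(1/2) = (5/2)·e^(-1) ≈ 0.9197.

1/2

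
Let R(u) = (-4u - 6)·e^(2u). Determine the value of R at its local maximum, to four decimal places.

By the product rule, R'(u) = (-8u - 16)·e^(2u). Since e^(2u) > 0, the only critical point is u = -2.
R''(-2) has the same sign as -8 < 0, so this is a local maximum.
R(-2) = (2)·e^(-4) ≈ 0.0366.

0.0366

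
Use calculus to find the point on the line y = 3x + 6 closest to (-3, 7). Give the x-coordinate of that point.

Minimize D(x)^2 = (x + 3)^2 + (3x - 1)^2.
d/dx[D^2] = 2(x + 3) + 2·3·(3x - 1) = 0 ⇒ x = 0.
Then y = 6 and the distance is √(10) ≈ 3.1623.

0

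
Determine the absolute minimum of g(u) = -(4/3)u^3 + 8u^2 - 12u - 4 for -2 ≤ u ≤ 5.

-92/3

The derivative is -4u^2 + 16u - 12, which vanishes at u = 1 and u = 3.
Compare values at every candidate in [-2, 5]: g(-2) = 188/3; g(1) = -28/3; g(3) = -4; g(5) = -92/3.
The minimum over the interval is -92/3, attained at u = 5.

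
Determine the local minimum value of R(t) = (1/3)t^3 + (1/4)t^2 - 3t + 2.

Critical points: R'(t) = t^2 + (1/2)t - 3 vanishes at t = -2, 3/2.
Since R''(t) = 2t + 1/2, we get R''(-2) = -7/2 < 0 ⇒ local maximum; R''(3/2) = 7/2 > 0 ⇒ local minimum.
So the local minimum value is R(3/2) = -13/16.

-13/16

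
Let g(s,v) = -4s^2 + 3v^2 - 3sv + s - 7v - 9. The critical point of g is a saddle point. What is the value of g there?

∂g/∂s = -8s - 3v + 1 = 0 and ∂g/∂v = -3s + 6v - 7 = 0, so (s, v) = (-5/19, 59/57).
The Hessian has g_{ss} = -8, g_{vv} = 6, g_{sv} = -3, giving D = -57 < 0, so the point is a saddle point.
g(-5/19, 59/57) = -727/57.

-727/57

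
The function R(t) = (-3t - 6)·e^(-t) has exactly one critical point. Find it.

Differentiating with the product rule gives R'(t) = (3t + 3)·e^(-t). Since e^(-t) > 0, the only critical point is t = -1.
R''(-1) has the same sign as 3 > 0, so this is a local minimum.
R(-1) = (-3)·e^(1) ≈ -8.1548.

-1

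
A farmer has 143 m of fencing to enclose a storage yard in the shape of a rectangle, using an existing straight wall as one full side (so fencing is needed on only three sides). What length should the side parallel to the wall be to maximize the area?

143/2

Let the sides perpendicular to the wall have length x and the parallel side y, so 2x + y = 143 and the area is A = xy = x(143 − 2x).
A'(x) = 143 − 4x = 0 gives x = 143/4, and A''(x) = −4 < 0 confirms a maximum.
Then y = 143 − 2·143/4 = 143/2 and A = 20449/8.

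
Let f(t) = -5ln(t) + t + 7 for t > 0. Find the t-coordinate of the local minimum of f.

5

f'(t) = -5/t + 1 = 0 gives t = 5.
f''(t) = 5/t², which is positive for t > 0, so this is a local minimum.
f(5) = -5·ln(5) + 5 + 7 ≈ 3.9528.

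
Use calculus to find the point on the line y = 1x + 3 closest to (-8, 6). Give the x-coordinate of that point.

Minimize D(x)^2 = (x + 8)^2 + (x - 3)^2.
d/dx[D^2] = 2(x + 8) + 2·1·(x - 3) = 0 ⇒ x = -5/2.
Then y = 1/2 and the distance is √(121/2) ≈ 7.7782.

-5/2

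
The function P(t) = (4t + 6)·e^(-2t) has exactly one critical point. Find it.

By the product rule, P'(t) = (-8t - 8)·e^(-2t). Since e^(-2t) > 0, the only critical point is t = -1.
P''(-1) has the same sign as -8 < 0, so this is a local maximum.
P(-1) = (2)·e^(2) ≈ 14.7781.

-1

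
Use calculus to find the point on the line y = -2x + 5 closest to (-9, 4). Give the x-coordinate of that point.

Minimize D(x)^2 = (x + 9)^2 + (-2x + 1)^2.
d/dx[D^2] = 2(x + 9) + 2·(-2)·(-2x + 1) = 0 ⇒ x = -7/5.
Then y = 39/5 and the distance is √(361/5) ≈ 8.4971.

-7/5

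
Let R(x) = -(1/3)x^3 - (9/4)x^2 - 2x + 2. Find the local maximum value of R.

119/48

R'(x) = -x^2 - (9/2)x - 2 = 0 at x = -4, -1/2.
R''(x) = -2x - 9/2. R''(-4) = 7/2 > 0 ⇒ local minimum; R''(-1/2) = -7/2 < 0 ⇒ local maximum.
So the local maximum value is R(-1/2) = 119/48.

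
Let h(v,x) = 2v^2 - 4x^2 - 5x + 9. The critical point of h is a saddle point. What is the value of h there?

169/16

∂h/∂v = 4v = 0 and ∂h/∂x = -8x - 5 = 0, so (v, x) = (0, -5/8).
The Hessian has h_{vv} = 4, h_{xx} = -8, h_{vx} = 0, giving D = -32 < 0, so the point is a saddle point.
h(0, -5/8) = 169/16.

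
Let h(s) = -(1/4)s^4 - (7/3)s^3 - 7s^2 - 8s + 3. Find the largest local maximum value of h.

Critical points: h'(s) = -s^3 - 7s^2 - 14s - 8 vanishes at s = -4, -2, -1.
h''(s) = -3s^2 - 14s - 14. h''(-4) = -6 < 0 ⇒ local maximum; h''(-2) = 2 > 0 ⇒ local minimum; h''(-1) = -3 < 0 ⇒ local maximum.
The largest local maximum is h(-4) = 25/3.

25/3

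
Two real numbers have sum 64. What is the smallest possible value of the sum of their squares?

2048

With a + b = 64, a^2 + b^2 = a^2 + (64 − a)^2.
The derivative 2a − 2(64 − a) = 4a − 128 vanishes at a = 32; second derivative 4 > 0, a minimum.
The minimum is 2·(32)^2 = 2048.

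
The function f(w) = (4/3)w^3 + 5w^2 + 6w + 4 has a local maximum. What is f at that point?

7/4

f'(w) = 4w^2 + 10w + 6 = 0 at w = -3/2, -1.
f''(w) = 8w + 10. f''(-3/2) = -2 < 0 ⇒ local maximum; f''(-1) = 2 > 0 ⇒ local minimum.
The local maximum is f(-3/2) = 7/4.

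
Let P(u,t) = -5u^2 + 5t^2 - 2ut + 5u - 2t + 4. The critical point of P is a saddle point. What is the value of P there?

∂P/∂u = -10u - 2t + 5 = 0 and ∂P/∂t = -2u + 10t - 2 = 0, so (u, t) = (23/52, 15/52).
The Hessian has P_{uu} = -10, P_{tt} = 10, P_{ut} = -2, giving D = -104 < 0, so the point is a saddle point.
P(23/52, 15/52) = 501/104.

501/104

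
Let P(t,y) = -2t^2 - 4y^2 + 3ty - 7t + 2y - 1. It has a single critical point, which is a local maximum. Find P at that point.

139/23

∂P/∂t = -4t + 3y - 7 = 0 and ∂P/∂y = 3t - 8y + 2 = 0, so (t, y) = (-50/23, -13/23).
The Hessian has P_{tt} = -4, P_{yy} = -8, P_{ty} = 3, giving D = 23 > 0 with P_{tt} < 0, so the point is a local maximum.
P(-50/23, -13/23) = 139/23.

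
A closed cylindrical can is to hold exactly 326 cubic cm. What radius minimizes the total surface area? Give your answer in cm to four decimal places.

With radius r and height h, πr²h = 326 so h = 326/(πr²), and S(r) = 2πr² + 2πrh = 2πr² + 2·326/r.
S'(r) = 4πr − 2·326/r² = 0 ⇒ r³ = 326/(2π), so r ≈ 3.7297 and h = 2r ≈ 7.4595.
S''(r) = 4π + 4·326/r³ > 0, so this is the minimum; S ≈ 262.2163.

3.7297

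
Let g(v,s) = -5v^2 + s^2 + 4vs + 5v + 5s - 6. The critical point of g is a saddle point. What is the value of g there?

-104/9

∂g/∂v = -10v + 4s + 5 = 0 and ∂g/∂s = 4v + 2s + 5 = 0, so (v, s) = (-5/18, -35/18).
The Hessian has g_{vv} = -10, g_{ss} = 2, g_{vs} = 4, giving D = -36 < 0, so the point is a saddle point.
g(-5/18, -35/18) = -104/9.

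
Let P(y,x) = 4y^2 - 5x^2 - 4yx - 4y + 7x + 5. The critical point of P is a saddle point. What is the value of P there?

121/24

∂P/∂y = 8y - 4x - 4 = 0 and ∂P/∂x = -4y - 10x + 7 = 0, so (y, x) = (17/24, 5/12).
The Hessian has P_{yy} = 8, P_{xx} = -10, P_{yx} = -4, giving D = -96 < 0, so the point is a saddle point.
P(17/24, 5/12) = 121/24.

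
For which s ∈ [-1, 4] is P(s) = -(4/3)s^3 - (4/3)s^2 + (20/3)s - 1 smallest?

P'(s) = -4s^2 - (8/3)s + 20/3, whose only zero in [-1, 4] is s = 1.
Compare values at every candidate in [-1, 4]: P(-1) = -23/3; P(1) = 3; P(4) = -81.
Hence the absolute minimum is -81 at s = 4.

4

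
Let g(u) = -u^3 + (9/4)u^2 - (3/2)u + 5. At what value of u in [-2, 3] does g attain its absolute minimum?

g'(u) = -3u^2 + (9/2)u - 3/2, which vanishes at u = 1/2 and u = 1.
Compare values at every candidate in [-2, 3]: g(-2) = 25, g(1/2) = 75/16, g(1) = 19/4, g(3) = -25/4.
So the minimum is g(3) = -25/4.

3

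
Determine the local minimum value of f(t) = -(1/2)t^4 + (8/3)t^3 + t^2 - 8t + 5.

f'(t) = -2t^3 + 8t^2 + 2t - 8 = 0 at t = -1, 1, 4.
Second-derivative test with f''(t) = -6t^2 + 16t + 2: f''(-1) = -20 < 0 ⇒ local maximum; f''(1) = 12 > 0 ⇒ local minimum; f''(4) = -30 < 0 ⇒ local maximum.
So the local minimum value is f(1) = 1/6.

1/6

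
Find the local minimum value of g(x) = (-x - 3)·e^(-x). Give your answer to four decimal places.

g'(x) = (-1)·e^(-x) + (-x - 3)·(-1)·e^(-x) = (x + 2)·e^(-x). Since e^(-x) > 0, the only critical point is x = -2.
g''(-2) has the same sign as 1 > 0, so this is a local minimum.
g(-2) = (-1)·e^(2) ≈ -7.3891.

-7.3891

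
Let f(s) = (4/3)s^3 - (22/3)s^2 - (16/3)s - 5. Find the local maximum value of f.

f'(s) = 4s^2 - (44/3)s - 16/3. Setting f'(s) = 0 gives s ∈ {-1/3, 4}.
f''(s) = 8s - 44/3. f''(-1/3) = -52/3 < 0 ⇒ local maximum; f''(4) = 52/3 > 0 ⇒ local minimum.
The local maximum is f(-1/3) = -331/81.

-331/81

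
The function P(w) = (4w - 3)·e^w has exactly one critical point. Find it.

-1/4

Differentiating with the product rule gives P'(w) = (4w + 1)·e^w. Since e^w > 0, the only critical point is w = -1/4.
P''(-1/4) has the same sign as 4 > 0, so this is a local minimum.
P(-1/4) = (-4)·e^(-1/4) ≈ -3.1152.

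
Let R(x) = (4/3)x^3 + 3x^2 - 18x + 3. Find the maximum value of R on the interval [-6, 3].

Differentiating, R'(x) = 4x^2 + 6x - 18; which vanishes at x = -3 and x = 3/2.
Compare values at every candidate in [-6, 3]: R(-6) = -69,  R(-3) = 48,  R(3/2) = -51/4,  R(3) = 12.
Hence the absolute maximum is 48 at x = -3.

48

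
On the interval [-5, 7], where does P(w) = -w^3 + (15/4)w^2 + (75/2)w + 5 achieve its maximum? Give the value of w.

5

Differentiating, P'(w) = -3w^2 + (15/2)w + 75/2; which vanishes at w = -5/2 and w = 5.
Candidates: P(-5) = 145/4,  P(-5/2) = -795/16,  P(5) = 645/4,  P(7) = 433/4.
Hence the absolute maximum is 645/4 at w = 5.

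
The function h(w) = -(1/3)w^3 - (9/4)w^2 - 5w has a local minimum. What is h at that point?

175/48

h'(w) = -w^2 - (9/2)w - 5 = 0 at w = -5/2, -2.
h''(w) = -2w - 9/2. h''(-5/2) = 1/2 > 0 ⇒ local minimum; h''(-2) = -1/2 < 0 ⇒ local maximum.
So the local minimum value is h(-5/2) = 175/48.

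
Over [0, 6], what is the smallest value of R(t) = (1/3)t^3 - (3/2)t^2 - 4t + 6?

-38/3

The derivative is t^2 - 3t - 4, whose only zero in [0, 6] is t = 4.
Compare values at every candidate in [0, 6]: R(0) = 6,  R(4) = -38/3,  R(6) = 0.
The minimum over the interval is -38/3, attained at t = 4.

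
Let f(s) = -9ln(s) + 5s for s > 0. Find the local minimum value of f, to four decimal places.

f'(s) = -9/s + 5 = 0 gives s = 9/5.
f''(s) = 9/s², which is positive for s > 0, so this is a local minimum.
f(9/5) = -9·ln(9/5) + 9 ≈ 3.7099.

3.7099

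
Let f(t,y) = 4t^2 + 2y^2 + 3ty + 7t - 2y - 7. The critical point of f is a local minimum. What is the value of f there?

∂f/∂t = 8t + 3y + 7 = 0 and ∂f/∂y = 3t + 4y - 2 = 0, so (t, y) = (-34/23, 37/23).
The Hessian has f_{tt} = 8, f_{yy} = 4, f_{ty} = 3, giving D = 23 > 0 with f_{tt} > 0, so the point is a local minimum.
f(-34/23, 37/23) = -317/23.

-317/23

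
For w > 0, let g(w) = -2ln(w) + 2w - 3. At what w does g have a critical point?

1

g'(w) = -2/w + 2 = 0 gives w = 1.
g''(w) = 2/w², which is positive for w > 0, so this is a local minimum.
g(1) = -2·ln(1) + 2 - 3 ≈ -1.0000.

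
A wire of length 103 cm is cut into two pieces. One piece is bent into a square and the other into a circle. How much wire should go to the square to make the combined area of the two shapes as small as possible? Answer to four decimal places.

57.6902

Let x be the length used for the square. Square side x/4; circle radius (103−x)/(2π).
A(x) = (x/4)² + π·((103−x)/(2π))² = x²/16 + (103−x)²/(4π) for 0 ≤ x ≤ 103. A'(x) = x/8 − (103−x)/(2π) = 0 gives x = 4·103/(π+4) ≈ 57.6902.
A'' = 1/8 + 1/(2π) > 0, so this gives the minimum combined area; x ≈ 57.6902 cm to the square.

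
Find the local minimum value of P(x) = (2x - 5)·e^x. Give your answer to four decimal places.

-8.9634

P'(x) = 2·e^x + (2x - 5)·1·e^x = (2x - 3)·e^x. Since e^x > 0, the only critical point is x = 3/2.
P''(3/2) has the same sign as 2 > 0, so this is a local minimum.
P(3/2) = (-2)·e^(3/2) ≈ -8.9634.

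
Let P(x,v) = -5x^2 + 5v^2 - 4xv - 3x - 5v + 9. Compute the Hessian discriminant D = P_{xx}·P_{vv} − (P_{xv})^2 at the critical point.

∂P/∂x = -10x - 4v - 3 = 0 and ∂P/∂v = -4x + 10v - 5 = 0, so (x, v) = (-25/58, 19/58).
The Hessian has P_{xx} = -10, P_{vv} = 10, P_{xv} = -4, giving D = -116 < 0, so the point is a saddle point.
D = (-10)·(10) − (-4)^2 = -116.

-116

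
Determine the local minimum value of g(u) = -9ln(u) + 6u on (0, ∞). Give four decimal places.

5.3508

g'(u) = -9/u + 6 = 0 gives u = 3/2.
g''(u) = 9/u², which is positive for u > 0, so this is a local minimum.
g(3/2) = -9·ln(3/2) + 9 ≈ 5.3508.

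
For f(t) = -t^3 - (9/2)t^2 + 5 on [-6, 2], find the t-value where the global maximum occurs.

-6

The derivative is -3t^2 - 9t, which vanishes at t = -3 and t = 0.
Evaluating at the critical points and endpoints: f(-6) = 59, f(-3) = -17/2, f(0) = 5, f(2) = -21.
Hence the absolute maximum is 59 at t = -6.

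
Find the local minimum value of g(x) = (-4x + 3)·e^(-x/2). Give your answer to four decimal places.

Differentiating with the product rule gives g'(x) = (2x - 11/2)·e^(-x/2). Since e^(-x/2) > 0, the only critical point is x = 11/4.
g''(11/4) has the same sign as 2 > 0, so this is a local minimum.
g(11/4) = (-8)·e^(-11/8) ≈ -2.0227.

-2.0227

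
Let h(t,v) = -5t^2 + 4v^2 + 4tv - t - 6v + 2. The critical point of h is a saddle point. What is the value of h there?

-1/12

∂h/∂t = -10t + 4v - 1 = 0 and ∂h/∂v = 4t + 8v - 6 = 0, so (t, v) = (1/6, 2/3).
The Hessian has h_{tt} = -10, h_{vv} = 8, h_{tv} = 4, giving D = -96 < 0, so the point is a saddle point.
h(1/6, 2/3) = -1/12.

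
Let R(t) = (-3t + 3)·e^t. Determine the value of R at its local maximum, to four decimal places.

3.0000

Differentiating with the product rule gives R'(t) = (-3t)·e^t. Since e^t > 0, the only critical point is t = 0.
R''(0) has the same sign as -3 < 0, so this is a local maximum.
R(0) = (3)·e^(0) ≈ 3.0000.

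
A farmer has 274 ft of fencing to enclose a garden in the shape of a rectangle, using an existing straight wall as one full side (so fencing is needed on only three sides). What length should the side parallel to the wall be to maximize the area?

Let the sides perpendicular to the wall have length x and the parallel side y, so 2x + y = 274 and the area is A = xy = x(274 − 2x).
A'(x) = 274 − 4x = 0 gives x = 137/2, and A''(x) = −4 < 0 confirms a maximum.
Then y = 274 − 2·137/2 = 137 and A = 18769/2.

137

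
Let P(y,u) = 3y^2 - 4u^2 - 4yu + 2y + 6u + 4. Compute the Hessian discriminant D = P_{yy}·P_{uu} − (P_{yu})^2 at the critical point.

-64

∂P/∂y = 6y - 4u + 2 = 0 and ∂P/∂u = -4y - 8u + 6 = 0, so (y, u) = (1/8, 11/16).
The Hessian has P_{yy} = 6, P_{uu} = -8, P_{yu} = -4, giving D = -64 < 0, so the point is a saddle point.
D = (6)·(-8) − (-4)^2 = -64.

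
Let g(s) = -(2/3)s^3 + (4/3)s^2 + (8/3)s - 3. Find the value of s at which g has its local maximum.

2

g'(s) = -2s^2 + (8/3)s + 8/3. Setting g'(s) = 0 gives s ∈ {-2/3, 2}.
Second-derivative test with g''(s) = -4s + 8/3: g''(-2/3) = 16/3 > 0 ⇒ local minimum; g''(2) = -16/3 < 0 ⇒ local maximum.
Thus g has its local maximum at s = 2, with value 7/3.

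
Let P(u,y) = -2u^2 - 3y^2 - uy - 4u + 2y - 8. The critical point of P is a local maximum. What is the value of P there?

∂P/∂u = -4u - y - 4 = 0 and ∂P/∂y = -u - 6y + 2 = 0, so (u, y) = (-26/23, 12/23).
The Hessian has P_{uu} = -4, P_{yy} = -6, P_{uy} = -1, giving D = 23 > 0 with P_{uu} < 0, so the point is a local maximum.
P(-26/23, 12/23) = -120/23.

-120/23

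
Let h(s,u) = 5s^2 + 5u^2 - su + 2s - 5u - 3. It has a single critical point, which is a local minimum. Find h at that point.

∂h/∂s = 10s - u + 2 = 0 and ∂h/∂u = -s + 10u - 5 = 0, so (s, u) = (-5/33, 16/33).
The Hessian has h_{ss} = 10, h_{uu} = 10, h_{su} = -1, giving D = 99 > 0 with h_{ss} > 0, so the point is a local minimum.
h(-5/33, 16/33) = -48/11.

-48/11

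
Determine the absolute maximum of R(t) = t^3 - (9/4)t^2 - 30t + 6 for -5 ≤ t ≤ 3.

R'(t) = 3t^2 - (9/2)t - 30, whose only zero in [-5, 3] is t = -5/2.
Evaluating at the critical points and endpoints: R(-5) = -101/4, R(-5/2) = 821/16, R(3) = -309/4.
So the maximum is R(-5/2) = 821/16.

821/16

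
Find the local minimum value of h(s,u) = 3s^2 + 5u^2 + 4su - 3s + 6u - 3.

-357/44

∂h/∂s = 6s + 4u - 3 = 0 and ∂h/∂u = 4s + 10u + 6 = 0, so (s, u) = (27/22, -12/11).
The Hessian has h_{ss} = 6, h_{uu} = 10, h_{su} = 4, giving D = 44 > 0 with h_{ss} > 0, so the point is a local minimum.
h(27/22, -12/11) = -357/44.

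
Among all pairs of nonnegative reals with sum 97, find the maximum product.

9409/4

With x + y = 97, the product is P(x) = x(97 − x).
P'(x) = 97 − 2x = 0 gives x = 97/2; P'' = −2 < 0, so this is the maximum.
P = 97/2·97/2 = 9409/4.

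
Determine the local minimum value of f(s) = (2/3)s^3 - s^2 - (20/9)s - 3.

f'(s) = 2s^2 - 2s - 20/9. Setting f'(s) = 0 gives s ∈ {-2/3, 5/3}.
f''(s) = 4s - 2. f''(-2/3) = -14/3 < 0 ⇒ local maximum; f''(5/3) = 14/3 > 0 ⇒ local minimum.
So the local minimum value is f(5/3) = -518/81.

-518/81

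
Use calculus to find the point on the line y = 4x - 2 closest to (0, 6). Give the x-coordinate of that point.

32/17

Minimize D(x)^2 = (x + 0)^2 + (4x - 8)^2.
d/dx[D^2] = 2(x + 0) + 2·4·(4x - 8) = 0 ⇒ x = 32/17.
Then y = 94/17 and the distance is √(64/17) ≈ 1.9403.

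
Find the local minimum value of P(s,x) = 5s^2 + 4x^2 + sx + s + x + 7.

545/79

∂P/∂s = 10s + x + 1 = 0 and ∂P/∂x = s + 8x + 1 = 0, so (s, x) = (-7/79, -9/79).
The Hessian has P_{ss} = 10, P_{xx} = 8, P_{sx} = 1, giving D = 79 > 0 with P_{ss} > 0, so the point is a local minimum.
P(-7/79, -9/79) = 545/79.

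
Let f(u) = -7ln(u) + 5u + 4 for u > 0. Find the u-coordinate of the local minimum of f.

7/5

f'(u) = -7/u + 5 = 0 gives u = 7/5.
f''(u) = 7/u², which is positive for u > 0, so this is a local minimum.
f(7/5) = -7·ln(7/5) + 7 + 4 ≈ 8.6447.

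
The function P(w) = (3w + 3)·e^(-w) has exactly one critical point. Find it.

P'(w) = 3·e^(-w) + (3w + 3)·(-1)·e^(-w) = (-3w)·e^(-w). Since e^(-w) > 0, the only critical point is w = 0.
P''(0) has the same sign as -3 < 0, so this is a local maximum.
P(0) = (3)·e^(0) ≈ 3.0000.

0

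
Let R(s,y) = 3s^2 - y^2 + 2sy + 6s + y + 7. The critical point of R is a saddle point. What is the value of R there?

∂R/∂s = 6s + 2y + 6 = 0 and ∂R/∂y = 2s - 2y + 1 = 0, so (s, y) = (-7/8, -3/8).
The Hessian has R_{ss} = 6, R_{yy} = -2, R_{sy} = 2, giving D = -16 < 0, so the point is a saddle point.
R(-7/8, -3/8) = 67/16.

67/16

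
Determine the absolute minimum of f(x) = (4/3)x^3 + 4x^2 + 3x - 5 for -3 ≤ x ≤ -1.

Differentiating, f'(x) = 4x^2 + 8x + 3; whose only zero in [-3, -1] is x = -3/2.
Candidates: f(-3) = -14, f(-3/2) = -5, f(-1) = -16/3.
Hence the absolute minimum is -14 at x = -3.

-14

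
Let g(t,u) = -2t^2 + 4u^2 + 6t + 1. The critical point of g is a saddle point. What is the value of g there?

∂g/∂t = -4t + 6 = 0 and ∂g/∂u = 8u = 0, so (t, u) = (3/2, 0).
The Hessian has g_{tt} = -4, g_{uu} = 8, g_{tu} = 0, giving D = -32 < 0, so the point is a saddle point.
g(3/2, 0) = 11/2.

11/2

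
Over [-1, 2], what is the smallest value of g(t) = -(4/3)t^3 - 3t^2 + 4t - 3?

The derivative is -4t^2 - 6t + 4, whose only zero in [-1, 2] is t = 1/2.
Candidates: g(-1) = -26/3; g(1/2) = -23/12; g(2) = -53/3.
So the minimum is g(2) = -53/3.

-53/3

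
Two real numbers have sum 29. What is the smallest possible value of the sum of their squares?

841/2

With a + b = 29, a^2 + b^2 = a^2 + (29 − a)^2.
The derivative 2a − 2(29 − a) = 4a − 58 vanishes at a = 29/2; second derivative 4 > 0, a minimum.
The minimum is 2·(29/2)^2 = 841/2.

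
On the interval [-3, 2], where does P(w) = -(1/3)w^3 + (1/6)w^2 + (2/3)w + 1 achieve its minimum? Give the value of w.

2

P'(w) = -w^2 + (1/3)w + 2/3, which vanishes at w = -2/3 and w = 1.
Candidates: P(-3) = 19/2, P(-2/3) = 59/81, P(1) = 3/2, P(2) = 1/3.
The minimum over the interval is 1/3, attained at w = 2.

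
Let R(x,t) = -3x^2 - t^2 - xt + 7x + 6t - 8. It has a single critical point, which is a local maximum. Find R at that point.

∂R/∂x = -6x - t + 7 = 0 and ∂R/∂t = -x - 2t + 6 = 0, so (x, t) = (8/11, 29/11).
The Hessian has R_{xx} = -6, R_{tt} = -2, R_{xt} = -1, giving D = 11 > 0 with R_{xx} < 0, so the point is a local maximum.
R(8/11, 29/11) = 27/11.

27/11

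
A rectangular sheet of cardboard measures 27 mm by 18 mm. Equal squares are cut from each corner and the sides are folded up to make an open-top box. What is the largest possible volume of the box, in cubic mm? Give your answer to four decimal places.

770.0470

With cut size x, the volume is V(x) = x(27 − 2x)(18 − 2x) for 0 < x < 9.
V'(x) = 12x^2 − 180x + 486. Setting V'(x) = 0 gives x ≈ 3.5314 (the root in (0, 9)).
V''(x) = 24x − 180 is negative there, so this is the maximum; V ≈ 770.0470.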